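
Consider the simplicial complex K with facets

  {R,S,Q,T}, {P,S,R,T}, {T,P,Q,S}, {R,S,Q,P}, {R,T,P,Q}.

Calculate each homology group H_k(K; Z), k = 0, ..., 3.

We work with the vertex ordering P < Q < R < S < T. The simplices of K, each written with vertices in increasing order, are:

  0-simplices (5): P, Q, R, S, T
  1-simplices (10): PQ, PR, PS, PT, QR, QS, QT, RS, RT, ST
  2-simplices (10): PQR, PQS, PQT, PRS, PRT, PST, QRS, QRT, QST, RST
  3-simplices (5): PQRS, PQRT, PQST, PRST, QRST

so the chain groups are C_0 ≅ Z^5, C_1 ≅ Z^10, C_2 ≅ Z^10, C_3 ≅ Z^5.

∂_1: C_1 → C_0 is given by ∂[p,q] = [q] − [p]. For instance
  ∂RS = S − R.
This gives a 5×10 integer matrix of rank 4; reducing to Smith normal form yields diagonal entries (1,1,1,1).

∂_2: C_2 → C_1 acts by ∂[p,q,r] = [q,r] − [p,r] + [p,q]. For instance
  ∂RST = ST − RT + RS,
  ∂PRS = RS − PS + PR.
The resulting 10×10 matrix has rank 6, and its Smith normal form has invariant factors (1,1,1,1,1,1).

∂_3: C_3 → C_2 sends each 3-simplex σ to the alternating sum Σ_i (−1)^i (σ with its i-th vertex removed). For instance
  ∂PRST = RST − PST + PRT − PRS,
  ∂PQST = QST − PST + PQT − PQS.
As a 10×5 matrix over Z this has rank 4, with invariant factors (1,1,1,1).

Now H_k = ker ∂_k / im ∂_{k+1}, so:

  H_0: rank C_0 − rank ∂_1 = 5 − 4 = 1, and the invariant factors of ∂_1 are all 1, so H_0 ≅ Z.
  H_1: rank ker ∂_1 − rank ∂_2 = (10 − 4) − 6 = 0, and the invariant factors of ∂_2 are all 1, so H_1 ≅ 0.
  H_2: rank ker ∂_2 − rank ∂_3 = (10 − 6) − 4 = 0, and the invariant factors of ∂_3 are all 1, so H_2 ≅ 0.
  H_3: rank ker ∂_3 − rank ∂_4 = (5 − 4) − 0 = 1, and there is no ∂_4, so H_3 ≅ Z.

(K is a triangulation of the 3-sphere S^3.)

H_0 = Z,  H_1 = 0,  H_2 = 0,  H_3 = Z.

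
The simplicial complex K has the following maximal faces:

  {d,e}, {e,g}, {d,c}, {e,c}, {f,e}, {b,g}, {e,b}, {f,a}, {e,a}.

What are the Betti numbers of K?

b_0 = 1, b_1 = 3.

We work with the vertex ordering a < b < c < d < e < f < g. The simplices of K, each written with vertices in increasing order, are:

  0-simplices (7): a, b, c, d, e, f, g
  1-simplices (9): ae, af, be, bg, cd, ce, de, ef, eg

Hence C_0 ≅ Z^7, C_1 ≅ Z^9.

The boundary map ∂_1: C_1 → C_0 maps an edge to its endpoints' difference, ∂[p,q] = q − p. For instance
  ∂eg = g − e.
The 7×9 boundary matrix has rank 6 and Smith normal form diag(1,1,1,1,1,1).

From H_k ≅ ker(∂_k) / im(∂_{k+1}) we obtain:

  H_0: rank C_0 − rank ∂_1 = 7 − 6 = 1, and the invariant factors of ∂_1 are all 1, so H_0 = Z.
  H_1: rank ker ∂_1 − rank ∂_2 = (9 − 6) − 0 = 3, and there is no ∂_2, so H_1 = Z^3.

Hence the Betti numbers are b_0 = 1, b_1 = 3.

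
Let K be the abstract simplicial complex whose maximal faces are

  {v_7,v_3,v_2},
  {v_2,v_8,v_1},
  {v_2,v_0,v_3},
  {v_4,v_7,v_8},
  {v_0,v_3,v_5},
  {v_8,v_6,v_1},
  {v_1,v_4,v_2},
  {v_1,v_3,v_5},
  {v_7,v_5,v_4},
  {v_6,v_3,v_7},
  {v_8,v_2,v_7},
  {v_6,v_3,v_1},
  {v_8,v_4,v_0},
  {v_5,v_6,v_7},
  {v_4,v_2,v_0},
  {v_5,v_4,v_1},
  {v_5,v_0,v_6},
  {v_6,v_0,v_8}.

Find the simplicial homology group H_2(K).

H_2 ≅ 0.

We work with the vertex ordering v_0 < v_1 < v_2 < v_3 < v_4 < v_5 < v_6 < v_7 < v_8. The simplices of K, each written with vertices in increasing order, are:

  0-simplices (9): [v_0], [v_1], [v_2], [v_3], [v_4], [v_5], [v_6], [v_7], [v_8]
  1-simplices (27): (27 of them)
  2-simplices (18): (18 of them)

Hence C_0 ≅ Z^9, C_1 ≅ Z^27, C_2 ≅ Z^18.

∂_1: C_1 → C_0 sends each edge [p,q] (with p < q) to q − p.
As a 9×27 matrix over Z this has rank 8, with invariant factors (1,1,1,1,1,1,1,1).

Boundary ∂_2: C_2 → C_1 maps a triangle to the signed sum of its edges. For instance
  ∂[v_0,v_3,v_5] = [v_3,v_5] − [v_0,v_5] + [v_0,v_3],
  ∂[v_5,v_6,v_7] = [v_6,v_7] − [v_5,v_7] + [v_5,v_6].
As a 27×18 matrix over Z this has rank 18, with invariant factors (1,1,1,1,1,1,1,1,1,1,1,1,1,1,1,1,1,2).

Computing H_k = (kernel of ∂_k) / (image of ∂_{k+1}):

  H_2: rank ker ∂_2 − rank ∂_3 = (18 − 18) − 0 = 0, and there is no ∂_3, so H_2 = 0.

(K is a triangulation of the Klein bottle.)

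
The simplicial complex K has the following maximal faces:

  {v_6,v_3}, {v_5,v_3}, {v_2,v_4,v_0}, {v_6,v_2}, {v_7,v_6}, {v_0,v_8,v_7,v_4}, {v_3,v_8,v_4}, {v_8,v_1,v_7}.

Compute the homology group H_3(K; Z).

H_3 ≅ 0.

We work with the vertex ordering v_0 < v_1 < v_2 < v_3 < v_4 < v_5 < v_6 < v_7 < v_8. The simplices of K, each written with vertices in increasing order, are:

  0-simplices (9): [v_0], [v_1], [v_2], [v_3], [v_4], [v_5], [v_6], [v_7], [v_8]
  1-simplices (16): (16 of them)
  2-simplices (7): [v_0,v_2,v_4], [v_0,v_4,v_7], [v_0,v_4,v_8], [v_0,v_7,v_8], [v_1,v_7,v_8], [v_3,v_4,v_8], [v_4,v_7,v_8]
  3-simplices (1): [v_0,v_4,v_7,v_8]

Hence C_0 ≅ Z^9, C_1 ≅ Z^16, C_2 ≅ Z^7, C_3 ≅ Z^1.

The boundary map ∂_1: C_1 → C_0 maps an edge to its endpoints' difference, ∂[p,q] = q − p.
As a 9×16 matrix over Z this has rank 8, with invariant factors (1,1,1,1,1,1,1,1).

Boundary ∂_2: C_2 → C_1 sends each 2-simplex [p,q,r] to [q,r] − [p,r] + [p,q]. For instance
  ∂[v_0,v_2,v_4] = [v_2,v_4] − [v_0,v_4] + [v_0,v_2],
  ∂[v_4,v_7,v_8] = [v_7,v_8] − [v_4,v_8] + [v_4,v_7].
As a 16×7 matrix over Z this has rank 6, with invariant factors (1,1,1,1,1,1).

∂_3: C_3 → C_2 sends each 3-simplex σ to the alternating sum Σ_i (−1)^i (σ with its i-th vertex removed). For instance
  ∂[v_0,v_4,v_7,v_8] = [v_4,v_7,v_8] − [v_0,v_7,v_8] + [v_0,v_4,v_8] − [v_0,v_4,v_7].
This gives a 7×1 integer matrix of rank 1; reducing to Smith normal form yields diagonal entries (1).

Now H_k = ker ∂_k / im ∂_{k+1}, so:

  H_3: rank ker ∂_3 − rank ∂_4 = (1 − 1) − 0 = 0, and there is no ∂_4, so H_3 ≅ 0.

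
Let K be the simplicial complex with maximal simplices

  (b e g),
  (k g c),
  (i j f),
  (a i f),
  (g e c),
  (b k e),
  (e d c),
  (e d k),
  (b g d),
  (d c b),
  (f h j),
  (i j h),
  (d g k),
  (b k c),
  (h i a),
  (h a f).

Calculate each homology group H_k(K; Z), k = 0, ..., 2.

H_0 ≅ Z^2,  H_1 ≅ Z/2,  H_2 ≅ Z.

Take the total order a < b < c < d < e < f < g < h < i < j < k on the vertex set. Then K (dimension 2) consists of the simplices:

  0-simplices (11): a, b, c, d, e, f, g, h, i, j, k
  1-simplices (24): af, ah, ai, bc, bd, be, bg, bk, cd, ce, cg, ck, de, dg, dk, eg, ek, fh, fi, fj, gk, hi, hj, ij
  2-simplices (16): afh, afi, ahi, bcd, bck, bdg, beg, bek, cde, ceg, cgk, dek, dgk, fhj, fij, hij

giving chain groups C_0 ≅ Z^11, C_1 ≅ Z^24, C_2 ≅ Z^16.

Boundary ∂_1: C_1 → C_0 is given by ∂[p,q] = [q] − [p].
As a 11×24 matrix over Z this has rank 9, with invariant factors (1,1,1,1,1,1,1,1,1).

∂_2: C_2 → C_1 acts by ∂[p,q,r] = [q,r] − [p,r] + [p,q]. For instance
  ∂dgk = gk − dk + dg,
  ∂afh = fh − ah + af.
The resulting 24×16 matrix has rank 15, and its Smith normal form has invariant factors (1,1,1,1,1,1,1,1,1,1,1,1,1,1,2).

Now H_k = ker ∂_k / im ∂_{k+1}, so:

  H_0: rank C_0 − rank ∂_1 = 11 − 9 = 2, and the invariant factors of ∂_1 are all 1, so H_0 ≅ Z^2.
  H_1: rank ker ∂_1 − rank ∂_2 = (24 − 9) − 15 = 0, and ∂_2 has invariant factor 2 > 1, so H_1 ≅ Z/2.
  H_2: rank ker ∂_2 − rank ∂_3 = (16 − 15) − 0 = 1, and there is no ∂_3, so H_2 ≅ Z.

(K is a triangulation of the disjoint union of the real projective plane RP^2 and the 2-sphere S^2.)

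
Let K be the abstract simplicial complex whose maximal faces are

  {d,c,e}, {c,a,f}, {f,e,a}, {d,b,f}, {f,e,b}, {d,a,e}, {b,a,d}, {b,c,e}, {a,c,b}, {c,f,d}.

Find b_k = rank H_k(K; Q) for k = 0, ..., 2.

b_0 = 1, b_1 = 0, b_2 = 0.

We work with the vertex ordering a < b < c < d < e < f. The simplices of K, each written with vertices in increasing order, are:

  0-simplices (6): a, b, c, d, e, f
  1-simplices (15): ab, ac, ad, ae, af, bc, bd, be, bf, cd, ce, cf, de, df, ef
  2-simplices (10): abc, abd, acf, ade, aef, bce, bdf, bef, cde, cdf

Hence C_0 ≅ Z^6, C_1 ≅ Z^15, C_2 ≅ Z^10.

Boundary ∂_1: C_1 → C_0 maps an edge to its endpoints' difference, ∂[p,q] = q − p. For instance
  ∂ac = c − a.
The 6×15 boundary matrix has rank 5 and Smith normal form diag(1,1,1,1,1).

∂_2: C_2 → C_1 acts by ∂[p,q,r] = [q,r] − [p,r] + [p,q]. For instance
  ∂bef = ef − bf + be,
  ∂aef = ef − af + ae.
As a 15×10 matrix over Z this has rank 10, with invariant factors (1,1,1,1,1,1,1,1,1,2).

Computing H_k = (kernel of ∂_k) / (image of ∂_{k+1}):

  H_0: rank C_0 − rank ∂_1 = 6 − 5 = 1, and the invariant factors of ∂_1 are all 1, so H_0 ≅ Z.
  H_1: rank ker ∂_1 − rank ∂_2 = (15 − 5) − 10 = 0, and ∂_2 has invariant factor 2 > 1, so H_1 ≅ Z/2.
  H_2: rank ker ∂_2 − rank ∂_3 = (10 − 10) − 0 = 0, and there is no ∂_3, so H_2 ≅ 0.

As a check, the Euler characteristic is 6 − 15 + 10 = 1, which agrees with 1 − 0 + 0 = 1.
(K is a triangulation of the real projective plane RP^2.)

Hence the Betti numbers are b_0 = 1, b_1 = 0, b_2 = 0.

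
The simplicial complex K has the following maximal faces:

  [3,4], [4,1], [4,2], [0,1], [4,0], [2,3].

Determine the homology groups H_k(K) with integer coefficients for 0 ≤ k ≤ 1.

Fix the vertex order 0 < 1 < 2 < 3 < 4 and write every simplex with vertices in increasing order. Then dim K = 1 and the simplices of K are:

  0-simplices (5): [0], [1], [2], [3], [4]
  1-simplices (6): [0,1], [0,4], [1,4], [2,3], [2,4], [3,4]

Hence C_0 ≅ Z^5, C_1 ≅ Z^6.

∂_1: C_1 → C_0 maps an edge to its endpoints' difference, ∂[p,q] = q − p.
This gives a 5×6 integer matrix of rank 4; reducing to Smith normal form yields diagonal entries (1,1,1,1).

Now H_k = ker ∂_k / im ∂_{k+1}, so:

  H_0: rank C_0 − rank ∂_1 = 5 − 4 = 1, and the invariant factors of ∂_1 are all 1, so H_0 = Z.
  H_1: rank ker ∂_1 − rank ∂_2 = (6 − 4) − 0 = 2, and there is no ∂_2, so H_1 = Z^2.

As a check, the Euler characteristic is 5 − 6 = -1, which agrees with 1 − 2 = -1.
(K is a triangulation of a wedge of 2 circles.)

H_0 ≅ Z,  H_1 ≅ Z^2.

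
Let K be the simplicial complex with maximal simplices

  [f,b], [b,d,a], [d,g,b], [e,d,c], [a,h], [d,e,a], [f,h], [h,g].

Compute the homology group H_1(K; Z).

Take the total order a < b < c < d < e < f < g < h on the vertex set. Then K (dimension 2) consists of the simplices:

  0-simplices (8): a, b, c, d, e, f, g, h
  1-simplices (13): ab, ad, ae, ah, bd, bf, bg, cd, ce, de, dg, fh, gh
  2-simplices (4): abd, ade, bdg, cde

so the chain groups are C_0 ≅ Z^8, C_1 ≅ Z^13, C_2 ≅ Z^4.

Boundary ∂_1: C_1 → C_0 is given by ∂[p,q] = [q] − [p]. For instance
  ∂ah = h − a.
This gives a 8×13 integer matrix of rank 7; reducing to Smith normal form yields diagonal entries (1,1,1,1,1,1,1).

Boundary ∂_2: C_2 → C_1 maps a triangle to the signed sum of its edges. For instance
  ∂ade = de − ae + ad,
  ∂bdg = dg − bg + bd.
The 13×4 boundary matrix has rank 4 and Smith normal form diag(1,1,1,1).

Reading off H_k = ker ∂_k / im ∂_{k+1}:

  H_1: rank ker ∂_1 − rank ∂_2 = (13 − 7) − 4 = 2, and the invariant factors of ∂_2 are all 1, so H_1 ≅ Z^2.

H_1 = Z^2.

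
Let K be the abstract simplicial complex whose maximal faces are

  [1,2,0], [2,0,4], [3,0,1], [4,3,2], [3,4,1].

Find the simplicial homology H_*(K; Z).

H_0 ≅ Z,  H_1 ≅ Z,  H_2 = 0.

We work with the vertex ordering 0 < 1 < 2 < 3 < 4. The simplices of K, each written with vertices in increasing order, are:

  0-simplices (5): [0], [1], [2], [3], [4]
  1-simplices (10): [0,1], [0,2], [0,3], [0,4], [1,2], [1,3], [1,4], [2,3], [2,4], [3,4]
  2-simplices (5): [0,1,2], [0,1,3], [0,2,4], [1,3,4], [2,3,4]

Hence C_0 ≅ Z^5, C_1 ≅ Z^10, C_2 ≅ Z^5.

∂_1: C_1 → C_0 is given by ∂[p,q] = [q] − [p]. For instance
  ∂[0,1] = [1] − [0].
This gives a 5×10 integer matrix of rank 4; reducing to Smith normal form yields diagonal entries (1,1,1,1).

Boundary ∂_2: C_2 → C_1 sends each 2-simplex [p,q,r] to [q,r] − [p,r] + [p,q]. For instance
  ∂[0,2,4] = [2,4] − [0,4] + [0,2],
  ∂[0,1,3] = [1,3] − [0,3] + [0,1].
As a 10×5 matrix over Z this has rank 5, with invariant factors (1,1,1,1,1).

Now H_k = ker ∂_k / im ∂_{k+1}, so:

  H_0: rank C_0 − rank ∂_1 = 5 − 4 = 1, and the invariant factors of ∂_1 are all 1, so H_0 ≅ Z.
  H_1: rank ker ∂_1 − rank ∂_2 = (10 − 4) − 5 = 1, and the invariant factors of ∂_2 are all 1, so H_1 ≅ Z.
  H_2: rank ker ∂_2 − rank ∂_3 = (5 − 5) − 0 = 0, and there is no ∂_3, so H_2 ≅ 0.

As a check, the Euler characteristic is 5 − 10 + 5 = 0, which agrees with 1 − 1 + 0 = 0.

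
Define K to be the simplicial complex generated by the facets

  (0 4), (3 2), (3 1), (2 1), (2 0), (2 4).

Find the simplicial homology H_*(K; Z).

Order the vertices as 0 < 1 < 2 < 3 < 4. Listing each simplex with vertices in this order, K has dimension 1 with simplices:

  0-simplices (5): [0], [1], [2], [3], [4]
  1-simplices (6): [0,2], [0,4], [1,2], [1,3], [2,3], [2,4]

Hence C_0 ≅ Z^5, C_1 ≅ Z^6.

The boundary map ∂_1: C_1 → C_0 maps an edge to its endpoints' difference, ∂[p,q] = q − p.
As a 5×6 matrix over Z this has rank 4, with invariant factors (1,1,1,1).

Now H_k = ker ∂_k / im ∂_{k+1}, so:

  H_0: rank C_0 − rank ∂_1 = 5 − 4 = 1, and the invariant factors of ∂_1 are all 1, so H_0 = Z.
  H_1: rank ker ∂_1 − rank ∂_2 = (6 − 4) − 0 = 2, and there is no ∂_2, so H_1 = Z^2.

H_0 = Z,  H_1 = Z^2.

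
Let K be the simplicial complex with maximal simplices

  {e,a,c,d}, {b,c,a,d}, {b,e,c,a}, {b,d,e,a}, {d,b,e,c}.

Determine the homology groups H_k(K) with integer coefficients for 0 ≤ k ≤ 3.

H_0 ≅ Z,  H_1 = 0,  H_2 = 0,  H_3 ≅ Z.

Order the vertices as a < b < c < d < e. Listing each simplex with vertices in this order, K has dimension 3 with simplices:

  0-simplices (5): a, b, c, d, e
  1-simplices (10): ab, ac, ad, ae, bc, bd, be, cd, ce, de
  2-simplices (10): abc, abd, abe, acd, ace, ade, bcd, bce, bde, cde
  3-simplices (5): abcd, abce, abde, acde, bcde

so the chain groups are C_0 ≅ Z^5, C_1 ≅ Z^10, C_2 ≅ Z^10, C_3 ≅ Z^5.

Boundary ∂_1: C_1 → C_0 sends each edge [p,q] (with p < q) to q − p.
This gives a 5×10 integer matrix of rank 4; reducing to Smith normal form yields diagonal entries (1,1,1,1).

Boundary ∂_2: C_2 → C_1 sends each 2-simplex [p,q,r] to [q,r] − [p,r] + [p,q]. For instance
  ∂ade = de − ae + ad,
  ∂ace = ce − ae + ac.
This gives a 10×10 integer matrix of rank 6; reducing to Smith normal form yields diagonal entries (1,1,1,1,1,1).

∂_3: C_3 → C_2 sends each 3-simplex σ to the alternating sum Σ_i (−1)^i (σ with its i-th vertex removed). For instance
  ∂acde = cde − ade + ace − acd,
  ∂abce = bce − ace + abe − abc.
This gives a 10×5 integer matrix of rank 4; reducing to Smith normal form yields diagonal entries (1,1,1,1).

Now H_k = ker ∂_k / im ∂_{k+1}, so:

  H_0: rank C_0 − rank ∂_1 = 5 − 4 = 1, and the invariant factors of ∂_1 are all 1, so H_0 ≅ Z.
  H_1: rank ker ∂_1 − rank ∂_2 = (10 − 4) − 6 = 0, and the invariant factors of ∂_2 are all 1, so H_1 ≅ 0.
  H_2: rank ker ∂_2 − rank ∂_3 = (10 − 6) − 4 = 0, and the invariant factors of ∂_3 are all 1, so H_2 ≅ 0.
  H_3: rank ker ∂_3 − rank ∂_4 = (5 − 4) − 0 = 1, and there is no ∂_4, so H_3 ≅ Z.

As a check, the Euler characteristic is 5 − 10 + 10 − 5 = 0, which agrees with 1 − 0 + 0 − 1 = 0.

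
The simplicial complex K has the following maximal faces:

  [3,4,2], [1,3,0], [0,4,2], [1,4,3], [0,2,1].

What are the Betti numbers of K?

Fix the vertex order 0 < 1 < 2 < 3 < 4 and write every simplex with vertices in increasing order. Then dim K = 2 and the simplices of K are:

  0-simplices (5): [0], [1], [2], [3], [4]
  1-simplices (10): [0,1], [0,2], [0,3], [0,4], [1,2], [1,3], [1,4], [2,3], [2,4], [3,4]
  2-simplices (5): [0,1,2], [0,1,3], [0,2,4], [1,3,4], [2,3,4]

giving chain groups C_0 ≅ Z^5, C_1 ≅ Z^10, C_2 ≅ Z^5.

∂_1: C_1 → C_0 maps an edge to its endpoints' difference, ∂[p,q] = q − p. For instance
  ∂[0,3] = [3] − [0].
The resulting 5×10 matrix has rank 4, and its Smith normal form has invariant factors (1,1,1,1).

The boundary map ∂_2: C_2 → C_1 sends each 2-simplex [p,q,r] to [q,r] − [p,r] + [p,q]. For instance
  ∂[2,3,4] = [3,4] − [2,4] + [2,3],
  ∂[1,3,4] = [3,4] − [1,4] + [1,3].
The resulting 10×5 matrix has rank 5, and its Smith normal form has invariant factors (1,1,1,1,1).

Computing H_k = (kernel of ∂_k) / (image of ∂_{k+1}):

  H_0: rank C_0 − rank ∂_1 = 5 − 4 = 1, and the invariant factors of ∂_1 are all 1, so H_0 ≅ Z.
  H_1: rank ker ∂_1 − rank ∂_2 = (10 − 4) − 5 = 1, and the invariant factors of ∂_2 are all 1, so H_1 ≅ Z.
  H_2: rank ker ∂_2 − rank ∂_3 = (5 − 5) − 0 = 0, and there is no ∂_3, so H_2 ≅ 0.

As a check, the Euler characteristic is 5 − 10 + 5 = 0, which agrees with 1 − 1 + 0 = 0.
(K is a triangulation of the Möbius band.)

Hence the Betti numbers are b_0 = 1, b_1 = 1, b_2 = 0.

b_0 = 1, b_1 = 1, b_2 = 0.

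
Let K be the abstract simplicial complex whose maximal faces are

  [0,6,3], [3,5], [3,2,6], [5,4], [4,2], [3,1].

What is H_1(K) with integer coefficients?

H_1 ≅ Z.

Order the vertices as 0 < 1 < 2 < 3 < 4 < 5 < 6. Listing each simplex with vertices in this order, K has dimension 2 with simplices:

  0-simplices (7): [0], [1], [2], [3], [4], [5], [6]
  1-simplices (9): [0,3], [0,6], [1,3], [2,3], [2,4], [2,6], [3,5], [3,6], [4,5]
  2-simplices (2): [0,3,6], [2,3,6]

Hence C_0 ≅ Z^7, C_1 ≅ Z^9, C_2 ≅ Z^2.

The boundary map ∂_1: C_1 → C_0 sends each edge [p,q] (with p < q) to q − p. For instance
  ∂[0,6] = [6] − [0].
This gives a 7×9 integer matrix of rank 6; reducing to Smith normal form yields diagonal entries (1,1,1,1,1,1).

∂_2: C_2 → C_1 sends each 2-simplex [p,q,r] to [q,r] − [p,r] + [p,q]. For instance
  ∂[0,3,6] = [3,6] − [0,6] + [0,3],
  ∂[2,3,6] = [3,6] − [2,6] + [2,3].
The 9×2 boundary matrix has rank 2 and Smith normal form diag(1,1).

From H_k ≅ ker(∂_k) / im(∂_{k+1}) we obtain:

  H_1: rank ker ∂_1 − rank ∂_2 = (9 − 6) − 2 = 1, and the invariant factors of ∂_2 are all 1, so H_1 = Z.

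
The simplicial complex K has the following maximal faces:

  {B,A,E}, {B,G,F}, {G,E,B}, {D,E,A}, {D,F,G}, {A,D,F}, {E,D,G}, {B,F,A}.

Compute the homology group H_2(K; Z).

Fix the vertex order A < B < D < E < F < G and write every simplex with vertices in increasing order. Then dim K = 2 and the simplices of K are:

  0-simplices (6): A, B, D, E, F, G
  1-simplices (12): AB, AD, AE, AF, BE, BF, BG, DE, DF, DG, EG, FG
  2-simplices (8): ABE, ABF, ADE, ADF, BEG, BFG, DEG, DFG

giving chain groups C_0 ≅ Z^6, C_1 ≅ Z^12, C_2 ≅ Z^8.

∂_1: C_1 → C_0 sends each edge [p,q] (with p < q) to q − p. For instance
  ∂DF = F − D.
As a 6×12 matrix over Z this has rank 5, with invariant factors (1,1,1,1,1).

∂_2: C_2 → C_1 sends each 2-simplex [p,q,r] to [q,r] − [p,r] + [p,q]. For instance
  ∂BEG = EG − BG + BE,
  ∂ABE = BE − AE + AB.
As a 12×8 matrix over Z this has rank 7, with invariant factors (1,1,1,1,1,1,1).

Reading off H_k = ker ∂_k / im ∂_{k+1}:

  H_2: rank ker ∂_2 − rank ∂_3 = (8 − 7) − 0 = 1, and there is no ∂_3, so H_2 ≅ Z.

H_2 ≅ Z.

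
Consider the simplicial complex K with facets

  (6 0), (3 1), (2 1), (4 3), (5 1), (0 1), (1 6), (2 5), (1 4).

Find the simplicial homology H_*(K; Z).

Order the vertices as 0 < 1 < 2 < 3 < 4 < 5 < 6. Listing each simplex with vertices in this order, K has dimension 1 with simplices:

  0-simplices (7): [0], [1], [2], [3], [4], [5], [6]
  1-simplices (9): [0,1], [0,6], [1,2], [1,3], [1,4], [1,5], [1,6], [2,5], [3,4]

giving chain groups C_0 ≅ Z^7, C_1 ≅ Z^9.

∂_1: C_1 → C_0 maps an edge to its endpoints' difference, ∂[p,q] = q − p. For instance
  ∂[1,3] = [3] − [1].
As a 7×9 matrix over Z this has rank 6, with invariant factors (1,1,1,1,1,1).

Computing H_k = (kernel of ∂_k) / (image of ∂_{k+1}):

  H_0: rank C_0 − rank ∂_1 = 7 − 6 = 1, and the invariant factors of ∂_1 are all 1, so H_0 = Z.
  H_1: rank ker ∂_1 − rank ∂_2 = (9 − 6) − 0 = 3, and there is no ∂_2, so H_1 = Z^3.

(K is a triangulation of a wedge of 3 circles.)

H_0 = Z,  H_1 = Z^3.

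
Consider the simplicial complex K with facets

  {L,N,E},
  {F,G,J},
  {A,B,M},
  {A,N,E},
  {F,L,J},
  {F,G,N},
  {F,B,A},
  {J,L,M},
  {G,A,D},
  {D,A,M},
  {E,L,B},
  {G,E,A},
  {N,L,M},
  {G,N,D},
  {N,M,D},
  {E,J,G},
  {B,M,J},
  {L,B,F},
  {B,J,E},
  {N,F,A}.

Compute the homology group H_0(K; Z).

H_0 = Z.

Fix the vertex order A < B < D < E < F < G < J < L < M < N and write every simplex with vertices in increasing order. Then dim K = 2 and the simplices of K are:

  0-simplices (10): A, B, D, E, F, G, J, L, M, N
  1-simplices (30): AB, AD, AE, AF, AG, AM, AN, BE, BF, BJ, BL, BM, DG, DM, DN, EG, EJ, EL, EN, FG, FJ, FL, FN, GJ, GN, JL, JM, LM, LN, MN
  2-simplices (20): ABF, ABM, ADG, ADM, AEG, AEN, AFN, BEJ, BEL, BFL, BJM, DGN, DMN, EGJ, ELN, FGJ, FGN, FJL, JLM, LMN

so the chain groups are C_0 ≅ Z^10, C_1 ≅ Z^30, C_2 ≅ Z^20.

The boundary map ∂_1: C_1 → C_0 is given by ∂[p,q] = [q] − [p].
This gives a 10×30 integer matrix of rank 9; reducing to Smith normal form yields diagonal entries (1,1,1,1,1,1,1,1,1).

The boundary map ∂_2: C_2 → C_1 sends each 2-simplex [p,q,r] to [q,r] − [p,r] + [p,q]. For instance
  ∂DGN = GN − DN + DG,
  ∂ADM = DM − AM + AD.
The 30×20 boundary matrix has rank 20 and Smith normal form diag(1,1,1,1,1,1,1,1,1,1,1,1,1,1,1,1,1,1,1,2).

Computing H_k = (kernel of ∂_k) / (image of ∂_{k+1}):

  H_0: rank C_0 − rank ∂_1 = 10 − 9 = 1, and the invariant factors of ∂_1 are all 1, so H_0 ≅ Z.

(K is a triangulation of the Klein bottle.)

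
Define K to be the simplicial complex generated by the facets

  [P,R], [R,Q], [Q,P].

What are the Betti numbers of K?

b_0 = 1, b_1 = 1.

We work with the vertex ordering P < Q < R. The simplices of K, each written with vertices in increasing order, are:

  0-simplices (3): P, Q, R
  1-simplices (3): PQ, PR, QR

giving chain groups C_0 ≅ Z^3, C_1 ≅ Z^3.

∂_1: C_1 → C_0 is given by ∂[p,q] = [q] − [p]. For instance
  ∂PR = R − P.
As a 3×3 matrix over Z this has rank 2, with invariant factors (1,1).

Computing H_k = (kernel of ∂_k) / (image of ∂_{k+1}):

  H_0: rank C_0 − rank ∂_1 = 3 − 2 = 1, and the invariant factors of ∂_1 are all 1, so H_0 = Z.
  H_1: rank ker ∂_1 − rank ∂_2 = (3 − 2) − 0 = 1, and there is no ∂_2, so H_1 = Z.

As a check, the Euler characteristic is 3 − 3 = 0, which agrees with 1 − 1 = 0.
(K is a triangulation of the circle S^1.)

Hence the Betti numbers are b_0 = 1, b_1 = 1.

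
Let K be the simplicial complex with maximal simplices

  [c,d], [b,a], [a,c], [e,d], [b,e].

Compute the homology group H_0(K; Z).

H_0 = Z.

We work with the vertex ordering a < b < c < d < e. The simplices of K, each written with vertices in increasing order, are:

  0-simplices (5): a, b, c, d, e
  1-simplices (5): ab, ac, be, cd, de

Hence C_0 ≅ Z^5, C_1 ≅ Z^5.

∂_1: C_1 → C_0 maps an edge to its endpoints' difference, ∂[p,q] = q − p.
This gives a 5×5 integer matrix of rank 4; reducing to Smith normal form yields diagonal entries (1,1,1,1).

Now H_k = ker ∂_k / im ∂_{k+1}, so:

  H_0: rank C_0 − rank ∂_1 = 5 − 4 = 1, and the invariant factors of ∂_1 are all 1, so H_0 ≅ Z.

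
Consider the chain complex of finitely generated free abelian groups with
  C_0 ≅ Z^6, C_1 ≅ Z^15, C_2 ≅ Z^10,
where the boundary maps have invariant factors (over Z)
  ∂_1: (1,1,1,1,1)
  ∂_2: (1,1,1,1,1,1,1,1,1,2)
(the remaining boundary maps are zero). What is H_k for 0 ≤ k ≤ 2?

H_0 ≅ Z,  H_1 ≅ Z/2,  H_2 = 0.

H_0: b_0 = 6 − 0 − 5 = 1; torsion from ∂_1 factors > 1: none. So H_0 ≅ Z.
H_1: b_1 = 15 − 5 − 10 = 0; torsion from ∂_2 factors > 1: [2]. So H_1 ≅ Z/2.
H_2: b_2 = 10 − 10 − 0 = 0; torsion from ∂_3 factors > 1: none. So H_2 ≅ 0.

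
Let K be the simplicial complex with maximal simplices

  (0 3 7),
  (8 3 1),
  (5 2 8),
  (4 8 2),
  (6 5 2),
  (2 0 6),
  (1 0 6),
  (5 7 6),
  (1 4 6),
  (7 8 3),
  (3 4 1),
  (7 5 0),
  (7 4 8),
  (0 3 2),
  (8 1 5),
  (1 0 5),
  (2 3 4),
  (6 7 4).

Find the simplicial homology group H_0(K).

Take the total order 0 < 1 < 2 < 3 < 4 < 5 < 6 < 7 < 8 on the vertex set. Then K (dimension 2) consists of the simplices:

  0-simplices (9): [0], [1], [2], [3], [4], [5], [6], [7], [8]
  1-simplices (27): (27 of them)
  2-simplices (18): [0,1,5], [0,1,6], [0,2,3], [0,2,6], [0,3,7], [0,5,7], [1,3,4], [1,3,8], [1,4,6], [1,5,8], [2,3,4], [2,4,8], [2,5,6], [2,5,8], [3,7,8], [4,6,7], [4,7,8], [5,6,7]

so the chain groups are C_0 ≅ Z^9, C_1 ≅ Z^27, C_2 ≅ Z^18.

The boundary map ∂_1: C_1 → C_0 is given by ∂[p,q] = [q] − [p].
The resulting 9×27 matrix has rank 8, and its Smith normal form has invariant factors (1,1,1,1,1,1,1,1).

Boundary ∂_2: C_2 → C_1 sends each 2-simplex [p,q,r] to [q,r] − [p,r] + [p,q]. For instance
  ∂[1,3,4] = [3,4] − [1,4] + [1,3],
  ∂[0,1,6] = [1,6] − [0,6] + [0,1].
The resulting 27×18 matrix has rank 18, and its Smith normal form has invariant factors (1,1,1,1,1,1,1,1,1,1,1,1,1,1,1,1,1,2).

Now H_k = ker ∂_k / im ∂_{k+1}, so:

  H_0: rank C_0 − rank ∂_1 = 9 − 8 = 1, and the invariant factors of ∂_1 are all 1, so H_0 = Z.

H_0 ≅ Z.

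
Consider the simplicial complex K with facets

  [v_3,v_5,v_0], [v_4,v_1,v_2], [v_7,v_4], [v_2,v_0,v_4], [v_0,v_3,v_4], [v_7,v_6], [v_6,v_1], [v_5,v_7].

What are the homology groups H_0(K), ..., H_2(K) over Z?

We work with the vertex ordering v_0 < v_1 < v_2 < v_3 < v_4 < v_5 < v_6 < v_7. The simplices of K, each written with vertices in increasing order, are:

  0-simplices (8): [v_0], [v_1], [v_2], [v_3], [v_4], [v_5], [v_6], [v_7]
  1-simplices (13): [v_0,v_2], [v_0,v_3], [v_0,v_4], [v_0,v_5], [v_1,v_2], [v_1,v_4], [v_1,v_6], [v_2,v_4], [v_3,v_4], [v_3,v_5], [v_4,v_7], [v_5,v_7], [v_6,v_7]
  2-simplices (4): [v_0,v_2,v_4], [v_0,v_3,v_4], [v_0,v_3,v_5], [v_1,v_2,v_4]

so the chain groups are C_0 ≅ Z^8, C_1 ≅ Z^13, C_2 ≅ Z^4.

The boundary map ∂_1: C_1 → C_0 maps an edge to its endpoints' difference, ∂[p,q] = q − p. For instance
  ∂[v_5,v_7] = [v_7] − [v_5].
As a 8×13 matrix over Z this has rank 7, with invariant factors (1,1,1,1,1,1,1).

∂_2: C_2 → C_1 sends each 2-simplex [p,q,r] to [q,r] − [p,r] + [p,q]. For instance
  ∂[v_0,v_3,v_5] = [v_3,v_5] − [v_0,v_5] + [v_0,v_3],
  ∂[v_0,v_2,v_4] = [v_2,v_4] − [v_0,v_4] + [v_0,v_2].
The 13×4 boundary matrix has rank 4 and Smith normal form diag(1,1,1,1).

Computing H_k = (kernel of ∂_k) / (image of ∂_{k+1}):

  H_0: rank C_0 − rank ∂_1 = 8 − 7 = 1, and the invariant factors of ∂_1 are all 1, so H_0 ≅ Z.
  H_1: rank ker ∂_1 − rank ∂_2 = (13 − 7) − 4 = 2, and the invariant factors of ∂_2 are all 1, so H_1 ≅ Z^2.
  H_2: rank ker ∂_2 − rank ∂_3 = (4 − 4) − 0 = 0, and there is no ∂_3, so H_2 ≅ 0.

H_0 ≅ Z,  H_1 ≅ Z^2,  H_2 = 0.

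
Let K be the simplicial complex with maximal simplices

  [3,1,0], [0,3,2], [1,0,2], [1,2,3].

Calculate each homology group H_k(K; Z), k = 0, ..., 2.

Order the vertices as 0 < 1 < 2 < 3. Listing each simplex with vertices in this order, K has dimension 2 with simplices:

  0-simplices (4): [0], [1], [2], [3]
  1-simplices (6): [0,1], [0,2], [0,3], [1,2], [1,3], [2,3]
  2-simplices (4): [0,1,2], [0,1,3], [0,2,3], [1,2,3]

Hence C_0 ≅ Z^4, C_1 ≅ Z^6, C_2 ≅ Z^4.

∂_1: C_1 → C_0 sends each edge [p,q] (with p < q) to q − p. For instance
  ∂[0,2] = [2] − [0].
The resulting 4×6 matrix has rank 3, and its Smith normal form has invariant factors (1,1,1).

The boundary map ∂_2: C_2 → C_1 sends each 2-simplex [p,q,r] to [q,r] − [p,r] + [p,q]. For instance
  ∂[0,2,3] = [2,3] − [0,3] + [0,2],
  ∂[0,1,2] = [1,2] − [0,2] + [0,1].
The 6×4 boundary matrix has rank 3 and Smith normal form diag(1,1,1).

From H_k ≅ ker(∂_k) / im(∂_{k+1}) we obtain:

  H_0: rank C_0 − rank ∂_1 = 4 − 3 = 1, and the invariant factors of ∂_1 are all 1, so H_0 = Z.
  H_1: rank ker ∂_1 − rank ∂_2 = (6 − 3) − 3 = 0, and the invariant factors of ∂_2 are all 1, so H_1 = 0.
  H_2: rank ker ∂_2 − rank ∂_3 = (4 − 3) − 0 = 1, and there is no ∂_3, so H_2 = Z.

H_0 ≅ Z,  H_1 = 0,  H_2 ≅ Z.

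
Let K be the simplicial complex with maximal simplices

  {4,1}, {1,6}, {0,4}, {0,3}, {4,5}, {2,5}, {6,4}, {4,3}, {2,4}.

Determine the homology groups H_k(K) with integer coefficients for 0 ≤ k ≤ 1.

K has 7 vertices, 9 edges.
rank ∂_0 = 0, rank ∂_1 = 6 ⇒ b_0 = 7 − 0 − 6 = 1; all invariant factors of ∂_1 are 1 so no torsion. So H_0 = Z.
rank ∂_1 = 6, rank ∂_2 = 0 ⇒ b_1 = 9 − 6 − 0 = 3. So H_1 = Z^3.

H_0 ≅ Z,  H_1 ≅ Z^3.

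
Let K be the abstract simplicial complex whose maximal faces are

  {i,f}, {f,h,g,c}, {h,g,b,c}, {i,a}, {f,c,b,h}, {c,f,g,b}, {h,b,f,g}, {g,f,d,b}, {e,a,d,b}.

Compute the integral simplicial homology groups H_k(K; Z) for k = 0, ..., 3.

Fix the vertex order a < b < c < d < e < f < g < h < i and write every simplex with vertices in increasing order. Then dim K = 3 and the simplices of K are:

  0-simplices (9): a, b, c, d, e, f, g, h, i
  1-simplices (20): ab, ad, ae, ai, bc, bd, be, bf, bg, bh, cf, cg, ch, de, df, dg, fg, fh, fi, gh
  2-simplices (17): abd, abe, ade, bcf, bcg, bch, bde, bdf, bdg, bfg, bfh, bgh, cfg, cfh, cgh, dfg, fgh
  3-simplices (7): abde, bcfg, bcfh, bcgh, bdfg, bfgh, cfgh

giving chain groups C_0 ≅ Z^9, C_1 ≅ Z^20, C_2 ≅ Z^17, C_3 ≅ Z^7.

∂_1: C_1 → C_0 maps an edge to its endpoints' difference, ∂[p,q] = q − p.
As a 9×20 matrix over Z this has rank 8, with invariant factors (1,1,1,1,1,1,1,1).

Boundary ∂_2: C_2 → C_1 maps a triangle to the signed sum of its edges. For instance
  ∂cfh = fh − ch + cf,
  ∂cgh = gh − ch + cg.
The resulting 20×17 matrix has rank 11, and its Smith normal form has invariant factors (1,1,1,1,1,1,1,1,1,1,1).

∂_3: C_3 → C_2 sends each 3-simplex σ to the alternating sum Σ_i (−1)^i (σ with its i-th vertex removed). For instance
  ∂cfgh = fgh − cgh + cfh − cfg,
  ∂bfgh = fgh − bgh + bfh − bfg.
The resulting 17×7 matrix has rank 6, and its Smith normal form has invariant factors (1,1,1,1,1,1).

From H_k ≅ ker(∂_k) / im(∂_{k+1}) we obtain:

  H_0: rank C_0 − rank ∂_1 = 9 − 8 = 1, and the invariant factors of ∂_1 are all 1, so H_0 ≅ Z.
  H_1: rank ker ∂_1 − rank ∂_2 = (20 − 8) − 11 = 1, and the invariant factors of ∂_2 are all 1, so H_1 ≅ Z.
  H_2: rank ker ∂_2 − rank ∂_3 = (17 − 11) − 6 = 0, and the invariant factors of ∂_3 are all 1, so H_2 ≅ 0.
  H_3: rank ker ∂_3 − rank ∂_4 = (7 − 6) − 0 = 1, and there is no ∂_4, so H_3 ≅ Z.

H_0 ≅ Z,  H_1 ≅ Z,  H_2 = 0,  H_3 ≅ Z.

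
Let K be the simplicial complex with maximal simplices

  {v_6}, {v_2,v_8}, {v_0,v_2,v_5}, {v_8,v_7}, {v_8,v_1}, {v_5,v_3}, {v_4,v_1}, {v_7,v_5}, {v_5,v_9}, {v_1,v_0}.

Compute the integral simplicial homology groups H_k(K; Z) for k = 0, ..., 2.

H_0 = Z^2,  H_1 = Z^2,  H_2 = 0.

Take the total order v_0 < v_1 < v_2 < v_3 < v_4 < v_5 < v_6 < v_7 < v_8 < v_9 on the vertex set. Then K (dimension 2) consists of the simplices:

  0-simplices (10): [v_0], [v_1], [v_2], [v_3], [v_4], [v_5], [v_6], [v_7], [v_8], [v_9]
  1-simplices (11): [v_0,v_1], [v_0,v_2], [v_0,v_5], [v_1,v_4], [v_1,v_8], [v_2,v_5], [v_2,v_8], [v_3,v_5], [v_5,v_7], [v_5,v_9], [v_7,v_8]
  2-simplices (1): [v_0,v_2,v_5]

giving chain groups C_0 ≅ Z^10, C_1 ≅ Z^11, C_2 ≅ Z^1.

Boundary ∂_1: C_1 → C_0 maps an edge to its endpoints' difference, ∂[p,q] = q − p. For instance
  ∂[v_1,v_8] = [v_8] − [v_1].
The resulting 10×11 matrix has rank 8, and its Smith normal form has invariant factors (1,1,1,1,1,1,1,1).

The boundary map ∂_2: C_2 → C_1 acts by ∂[p,q,r] = [q,r] − [p,r] + [p,q]. For instance
  ∂[v_0,v_2,v_5] = [v_2,v_5] − [v_0,v_5] + [v_0,v_2].
As a 11×1 matrix over Z this has rank 1, with invariant factors (1).

Reading off H_k = ker ∂_k / im ∂_{k+1}:

  H_0: rank C_0 − rank ∂_1 = 10 − 8 = 2, and the invariant factors of ∂_1 are all 1, so H_0 = Z^2.
  H_1: rank ker ∂_1 − rank ∂_2 = (11 − 8) − 1 = 2, and the invariant factors of ∂_2 are all 1, so H_1 = Z^2.
  H_2: rank ker ∂_2 − rank ∂_3 = (1 − 1) − 0 = 0, and there is no ∂_3, so H_2 = 0.

As a check, the Euler characteristic is 10 − 11 + 1 = 0, which agrees with 2 − 2 + 0 = 0.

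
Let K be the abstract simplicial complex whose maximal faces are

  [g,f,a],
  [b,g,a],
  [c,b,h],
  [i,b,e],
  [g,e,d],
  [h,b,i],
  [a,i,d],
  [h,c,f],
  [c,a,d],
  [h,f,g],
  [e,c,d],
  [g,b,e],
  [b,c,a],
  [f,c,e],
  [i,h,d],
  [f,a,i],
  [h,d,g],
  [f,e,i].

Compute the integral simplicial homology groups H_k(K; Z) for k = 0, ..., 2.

Order the vertices as a < b < c < d < e < f < g < h < i. Listing each simplex with vertices in this order, K has dimension 2 with simplices:

  0-simplices (9): a, b, c, d, e, f, g, h, i
  1-simplices (27): ab, ac, ad, af, ag, ai, bc, be, bg, bh, bi, cd, ce, cf, ch, de, dg, dh, di, ef, eg, ei, fg, fh, fi, gh, hi
  2-simplices (18): abc, abg, acd, adi, afg, afi, bch, beg, bei, bhi, cde, cef, cfh, deg, dgh, dhi, efi, fgh

so the chain groups are C_0 ≅ Z^9, C_1 ≅ Z^27, C_2 ≅ Z^18.

∂_1: C_1 → C_0 is given by ∂[p,q] = [q] − [p].
The resulting 9×27 matrix has rank 8, and its Smith normal form has invariant factors (1,1,1,1,1,1,1,1).

The boundary map ∂_2: C_2 → C_1 maps a triangle to the signed sum of its edges. For instance
  ∂cde = de − ce + cd,
  ∂efi = fi − ei + ef.
The resulting 27×18 matrix has rank 17, and its Smith normal form has invariant factors (1,1,1,1,1,1,1,1,1,1,1,1,1,1,1,1,1).

From H_k ≅ ker(∂_k) / im(∂_{k+1}) we obtain:

  H_0: rank C_0 − rank ∂_1 = 9 − 8 = 1, and the invariant factors of ∂_1 are all 1, so H_0 ≅ Z.
  H_1: rank ker ∂_1 − rank ∂_2 = (27 − 8) − 17 = 2, and the invariant factors of ∂_2 are all 1, so H_1 ≅ Z^2.
  H_2: rank ker ∂_2 − rank ∂_3 = (18 − 17) − 0 = 1, and there is no ∂_3, so H_2 ≅ Z.

As a check, the Euler characteristic is 9 − 27 + 18 = 0, which agrees with 1 − 2 + 1 = 0.
(K is a triangulation of the torus T^2.)

H_0 = Z,  H_1 = Z^2,  H_2 = Z.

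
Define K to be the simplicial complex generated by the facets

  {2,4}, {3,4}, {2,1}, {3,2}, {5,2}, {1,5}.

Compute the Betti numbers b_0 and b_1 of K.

b_0 = 1, b_1 = 2.

Take the total order 1 < 2 < 3 < 4 < 5 on the vertex set. Then K (dimension 1) consists of the simplices:

  0-simplices (5): [1], [2], [3], [4], [5]
  1-simplices (6): [1,2], [1,5], [2,3], [2,4], [2,5], [3,4]

giving chain groups C_0 ≅ Z^5, C_1 ≅ Z^6.

The boundary map ∂_1: C_1 → C_0 maps an edge to its endpoints' difference, ∂[p,q] = q − p. For instance
  ∂[1,2] = [2] − [1].
The resulting 5×6 matrix has rank 4, and its Smith normal form has invariant factors (1,1,1,1).

From H_k ≅ ker(∂_k) / im(∂_{k+1}) we obtain:

  H_0: rank C_0 − rank ∂_1 = 5 − 4 = 1, and the invariant factors of ∂_1 are all 1, so H_0 ≅ Z.
  H_1: rank ker ∂_1 − rank ∂_2 = (6 − 4) − 0 = 2, and there is no ∂_2, so H_1 ≅ Z^2.

Hence the Betti numbers are b_0 = 1, b_1 = 2.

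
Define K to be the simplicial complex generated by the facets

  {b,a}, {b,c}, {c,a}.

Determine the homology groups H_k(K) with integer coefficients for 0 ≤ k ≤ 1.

Fix the vertex order a < b < c and write every simplex with vertices in increasing order. Then dim K = 1 and the simplices of K are:

  0-simplices (3): a, b, c
  1-simplices (3): ab, ac, bc

giving chain groups C_0 ≅ Z^3, C_1 ≅ Z^3.

Boundary ∂_1: C_1 → C_0 maps an edge to its endpoints' difference, ∂[p,q] = q − p. For instance
  ∂ac = c − a.
This gives a 3×3 integer matrix of rank 2; reducing to Smith normal form yields diagonal entries (1,1).

Now H_k = ker ∂_k / im ∂_{k+1}, so:

  H_0: rank C_0 − rank ∂_1 = 3 − 2 = 1, and the invariant factors of ∂_1 are all 1, so H_0 ≅ Z.
  H_1: rank ker ∂_1 − rank ∂_2 = (3 − 2) − 0 = 1, and there is no ∂_2, so H_1 ≅ Z.

H_0 ≅ Z,  H_1 ≅ Z.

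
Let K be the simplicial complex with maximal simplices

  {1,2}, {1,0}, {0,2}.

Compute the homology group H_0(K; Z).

H_0 = Z.

Fix the vertex order 0 < 1 < 2 and write every simplex with vertices in increasing order. Then dim K = 1 and the simplices of K are:

  0-simplices (3): [0], [1], [2]
  1-simplices (3): [0,1], [0,2], [1,2]

giving chain groups C_0 ≅ Z^3, C_1 ≅ Z^3.

∂_1: C_1 → C_0 is given by ∂[p,q] = [q] − [p]. For instance
  ∂[0,2] = [2] − [0].
The 3×3 boundary matrix has rank 2 and Smith normal form diag(1,1).

From H_k ≅ ker(∂_k) / im(∂_{k+1}) we obtain:

  H_0: rank C_0 − rank ∂_1 = 3 − 2 = 1, and the invariant factors of ∂_1 are all 1, so H_0 = Z.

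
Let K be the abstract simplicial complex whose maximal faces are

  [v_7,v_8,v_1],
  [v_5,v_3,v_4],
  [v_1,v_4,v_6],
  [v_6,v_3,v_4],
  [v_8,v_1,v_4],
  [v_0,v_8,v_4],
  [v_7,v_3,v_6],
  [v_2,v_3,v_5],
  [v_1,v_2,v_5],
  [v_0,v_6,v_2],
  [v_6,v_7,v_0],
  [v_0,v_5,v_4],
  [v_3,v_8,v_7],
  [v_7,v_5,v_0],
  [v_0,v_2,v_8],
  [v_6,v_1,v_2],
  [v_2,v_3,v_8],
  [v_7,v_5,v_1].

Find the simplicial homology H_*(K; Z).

We work with the vertex ordering v_0 < v_1 < v_2 < v_3 < v_4 < v_5 < v_6 < v_7 < v_8. The simplices of K, each written with vertices in increasing order, are:

  0-simplices (9): [v_0], [v_1], [v_2], [v_3], [v_4], [v_5], [v_6], [v_7], [v_8]
  1-simplices (27): (27 of them)
  2-simplices (18): (18 of them)

Hence C_0 ≅ Z^9, C_1 ≅ Z^27, C_2 ≅ Z^18.

The boundary map ∂_1: C_1 → C_0 is given by ∂[p,q] = [q] − [p]. For instance
  ∂[v_0,v_5] = [v_5] − [v_0].
This gives a 9×27 integer matrix of rank 8; reducing to Smith normal form yields diagonal entries (1,1,1,1,1,1,1,1).

The boundary map ∂_2: C_2 → C_1 sends each 2-simplex [p,q,r] to [q,r] − [p,r] + [p,q]. For instance
  ∂[v_1,v_5,v_7] = [v_5,v_7] − [v_1,v_7] + [v_1,v_5],
  ∂[v_3,v_7,v_8] = [v_7,v_8] − [v_3,v_8] + [v_3,v_7].
This gives a 27×18 integer matrix of rank 17; reducing to Smith normal form yields diagonal entries (1,1,1,1,1,1,1,1,1,1,1,1,1,1,1,1,1).

Computing H_k = (kernel of ∂_k) / (image of ∂_{k+1}):

  H_0: rank C_0 − rank ∂_1 = 9 − 8 = 1, and the invariant factors of ∂_1 are all 1, so H_0 ≅ Z.
  H_1: rank ker ∂_1 − rank ∂_2 = (27 − 8) − 17 = 2, and the invariant factors of ∂_2 are all 1, so H_1 ≅ Z^2.
  H_2: rank ker ∂_2 − rank ∂_3 = (18 − 17) − 0 = 1, and there is no ∂_3, so H_2 ≅ Z.

(K is a triangulation of the torus T^2.)

H_0 ≅ Z,  H_1 ≅ Z^2,  H_2 ≅ Z.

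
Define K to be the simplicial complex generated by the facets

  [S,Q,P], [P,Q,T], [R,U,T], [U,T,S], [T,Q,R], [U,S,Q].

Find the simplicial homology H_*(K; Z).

H_0 ≅ Z,  H_1 ≅ Z,  H_2 = 0.

Order the vertices as P < Q < R < S < T < U. Listing each simplex with vertices in this order, K has dimension 2 with simplices:

  0-simplices (6): P, Q, R, S, T, U
  1-simplices (12): PQ, PS, PT, QR, QS, QT, QU, RT, RU, ST, SU, TU
  2-simplices (6): PQS, PQT, QRT, QSU, RTU, STU

so the chain groups are C_0 ≅ Z^6, C_1 ≅ Z^12, C_2 ≅ Z^6.

∂_1: C_1 → C_0 maps an edge to its endpoints' difference, ∂[p,q] = q − p.
As a 6×12 matrix over Z this has rank 5, with invariant factors (1,1,1,1,1).

The boundary map ∂_2: C_2 → C_1 maps a triangle to the signed sum of its edges. For instance
  ∂PQS = QS − PS + PQ,
  ∂QRT = RT − QT + QR.
The resulting 12×6 matrix has rank 6, and its Smith normal form has invariant factors (1,1,1,1,1,1).

Now H_k = ker ∂_k / im ∂_{k+1}, so:

  H_0: rank C_0 − rank ∂_1 = 6 − 5 = 1, and the invariant factors of ∂_1 are all 1, so H_0 = Z.
  H_1: rank ker ∂_1 − rank ∂_2 = (12 − 5) − 6 = 1, and the invariant factors of ∂_2 are all 1, so H_1 = Z.
  H_2: rank ker ∂_2 − rank ∂_3 = (6 − 6) − 0 = 0, and there is no ∂_3, so H_2 = 0.

As a check, the Euler characteristic is 6 − 12 + 6 = 0, which agrees with 1 − 1 + 0 = 0.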